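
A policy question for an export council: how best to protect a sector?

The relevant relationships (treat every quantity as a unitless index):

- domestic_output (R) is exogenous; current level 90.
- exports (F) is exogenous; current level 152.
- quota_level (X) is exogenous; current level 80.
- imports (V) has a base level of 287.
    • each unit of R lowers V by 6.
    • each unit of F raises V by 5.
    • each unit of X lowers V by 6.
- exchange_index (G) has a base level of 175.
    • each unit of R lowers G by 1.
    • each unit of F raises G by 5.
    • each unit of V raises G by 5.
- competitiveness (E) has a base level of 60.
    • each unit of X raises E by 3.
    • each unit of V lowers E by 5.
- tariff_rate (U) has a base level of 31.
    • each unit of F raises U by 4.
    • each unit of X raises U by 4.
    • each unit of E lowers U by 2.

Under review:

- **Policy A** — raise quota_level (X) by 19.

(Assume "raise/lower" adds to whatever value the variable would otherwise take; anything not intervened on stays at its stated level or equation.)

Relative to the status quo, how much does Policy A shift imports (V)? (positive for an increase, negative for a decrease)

-114

Baseline:
  R = 90
  F = 152
  X = 80
  V = 287 − 6·90 + 5·152 − 6·80 = 27
Policy A (X + 19):
  R = 90
  F = 152
  X = 80 + 19 = 99
  V = 287 − 6·90 + 5·152 − 6·99 = -87
Change in V: -87 − 27 = -114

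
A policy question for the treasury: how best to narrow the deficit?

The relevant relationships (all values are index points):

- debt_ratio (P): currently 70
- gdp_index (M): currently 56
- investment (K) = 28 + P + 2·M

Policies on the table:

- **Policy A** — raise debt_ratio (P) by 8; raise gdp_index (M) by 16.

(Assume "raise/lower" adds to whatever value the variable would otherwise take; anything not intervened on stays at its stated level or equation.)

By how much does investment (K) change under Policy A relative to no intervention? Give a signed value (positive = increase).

Baseline:
  P = 70
  M = 56
  K = 28 + 70 + 2·56 = 210
Policy A (P + 8, M + 16):
  P = 70 + 8 = 78
  M = 56 + 16 = 72
  K = 28 + 78 + 2·72 = 250
Change in K: 250 − 210 = 40

40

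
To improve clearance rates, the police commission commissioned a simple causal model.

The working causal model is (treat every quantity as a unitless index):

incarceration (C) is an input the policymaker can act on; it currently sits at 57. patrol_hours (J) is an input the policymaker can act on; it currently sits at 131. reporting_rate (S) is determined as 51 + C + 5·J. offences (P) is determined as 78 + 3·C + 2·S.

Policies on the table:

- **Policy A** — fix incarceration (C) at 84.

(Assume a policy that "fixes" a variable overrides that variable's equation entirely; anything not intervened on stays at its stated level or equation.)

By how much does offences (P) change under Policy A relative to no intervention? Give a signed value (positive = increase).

135

Baseline:
  C = 57
  J = 131
  S = 51 + 57 + 5·131 = 763
  P = 78 + 3·57 + 2·763 = 1775
Policy A (C := 84):
  C = 84
  J = 131
  S = 51 + 84 + 5·131 = 790
  P = 78 + 3·84 + 2·790 = 1910
Change in P: 1910 − 1775 = 135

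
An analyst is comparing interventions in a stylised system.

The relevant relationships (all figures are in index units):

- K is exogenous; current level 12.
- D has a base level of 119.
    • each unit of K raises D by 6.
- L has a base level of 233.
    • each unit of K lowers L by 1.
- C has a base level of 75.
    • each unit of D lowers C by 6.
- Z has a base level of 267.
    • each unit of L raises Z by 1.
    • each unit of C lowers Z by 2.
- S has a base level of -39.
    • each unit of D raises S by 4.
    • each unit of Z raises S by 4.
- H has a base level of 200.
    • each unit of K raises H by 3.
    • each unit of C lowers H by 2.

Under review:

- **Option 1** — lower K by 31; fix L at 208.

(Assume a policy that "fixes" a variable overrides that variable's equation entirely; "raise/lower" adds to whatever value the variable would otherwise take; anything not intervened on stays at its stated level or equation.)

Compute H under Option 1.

53

Option 1 (K − 31, L := 208):
  K = 12 − 31 = -19
  D = 119 + 6·(-19) = 5
  C = 75 − 6·5 = 45
  H = 200 + 3·(-19) − 2·45 = 53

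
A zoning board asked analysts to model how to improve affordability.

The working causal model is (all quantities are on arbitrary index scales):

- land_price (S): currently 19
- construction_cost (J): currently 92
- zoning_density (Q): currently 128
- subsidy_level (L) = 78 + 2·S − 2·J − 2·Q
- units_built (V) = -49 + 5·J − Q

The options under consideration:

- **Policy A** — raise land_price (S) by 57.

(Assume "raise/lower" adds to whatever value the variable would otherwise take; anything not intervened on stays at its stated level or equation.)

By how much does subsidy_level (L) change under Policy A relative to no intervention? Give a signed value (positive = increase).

Baseline:
  S = 19
  J = 92
  Q = 128
  L = 78 + 2·19 − 2·92 − 2·128 = -324
Policy A (S + 57):
  S = 19 + 57 = 76
  J = 92
  Q = 128
  L = 78 + 2·76 − 2·92 − 2·128 = -210
Change in L: -210 − (-324) = 114

114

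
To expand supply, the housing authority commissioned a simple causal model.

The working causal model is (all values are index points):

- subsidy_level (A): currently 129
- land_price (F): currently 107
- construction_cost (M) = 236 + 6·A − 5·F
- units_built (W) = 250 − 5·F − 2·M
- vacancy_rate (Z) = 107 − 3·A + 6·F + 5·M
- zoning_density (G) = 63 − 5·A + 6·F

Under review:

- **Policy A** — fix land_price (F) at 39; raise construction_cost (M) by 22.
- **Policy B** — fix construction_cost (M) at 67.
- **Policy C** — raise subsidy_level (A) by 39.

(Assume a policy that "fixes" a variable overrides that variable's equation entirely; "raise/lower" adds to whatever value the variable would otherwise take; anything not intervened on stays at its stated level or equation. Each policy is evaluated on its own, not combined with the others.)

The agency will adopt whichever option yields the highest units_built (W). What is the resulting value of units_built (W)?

Policy A (F := 39, M + 22):
  A = 129
  F = 39
  M = 236 + 6·129 − 5·39 (+22 from intervention) = 837
  W = 250 − 5·39 − 2·837 = -1619
Policy B (M := 67):
  A = 129
  F = 107
  M = 67
  W = 250 − 5·107 − 2·67 = -419
Policy C (A + 39):
  A = 129 + 39 = 168
  F = 107
  M = 236 + 6·168 − 5·107 = 709
  W = 250 − 5·107 − 2·709 = -1703
Comparing — Policy A: W=-1619, Policy B: W=-419, Policy C: W=-1703. Highest is -419 (Policy B).

-419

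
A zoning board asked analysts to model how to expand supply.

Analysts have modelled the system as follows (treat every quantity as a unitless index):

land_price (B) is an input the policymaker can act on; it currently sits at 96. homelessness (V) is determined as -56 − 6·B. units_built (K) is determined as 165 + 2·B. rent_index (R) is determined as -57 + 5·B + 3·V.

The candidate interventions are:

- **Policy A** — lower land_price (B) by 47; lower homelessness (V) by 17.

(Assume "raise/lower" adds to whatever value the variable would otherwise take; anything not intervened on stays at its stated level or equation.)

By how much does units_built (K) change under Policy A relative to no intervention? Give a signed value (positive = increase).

Baseline:
  B = 96
  K = 165 + 2·96 = 357
Policy A (B − 47, V − 17):
  B = 96 − 47 = 49
  K = 165 + 2·49 = 263
Change in K: 263 − 357 = -94

-94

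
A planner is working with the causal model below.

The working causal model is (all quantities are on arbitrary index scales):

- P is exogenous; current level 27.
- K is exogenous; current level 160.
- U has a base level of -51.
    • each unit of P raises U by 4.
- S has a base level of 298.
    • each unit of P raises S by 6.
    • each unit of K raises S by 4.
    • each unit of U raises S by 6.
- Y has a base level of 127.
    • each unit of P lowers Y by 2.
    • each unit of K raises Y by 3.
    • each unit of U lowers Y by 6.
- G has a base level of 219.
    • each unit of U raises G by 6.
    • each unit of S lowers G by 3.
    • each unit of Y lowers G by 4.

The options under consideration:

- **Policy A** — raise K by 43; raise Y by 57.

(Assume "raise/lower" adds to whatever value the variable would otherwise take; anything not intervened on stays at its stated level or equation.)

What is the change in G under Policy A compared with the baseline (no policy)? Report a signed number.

Baseline:
  P = 27
  K = 160
  U = -51 + 4·27 = 57
  S = 298 + 6·27 + 4·160 + 6·57 = 1442
  Y = 127 − 2·27 + 3·160 − 6·57 = 211
  G = 219 + 6·57 − 3·1442 − 4·211 = -4609
Policy A (K + 43, Y + 57):
  P = 27
  K = 160 + 43 = 203
  U = -51 + 4·27 = 57
  S = 298 + 6·27 + 4·203 + 6·57 = 1614
  Y = 127 − 2·27 + 3·203 − 6·57 (+57 from intervention) = 397
  G = 219 + 6·57 − 3·1614 − 4·397 = -5869
Change in G: -5869 − (-4609) = -1260

-1260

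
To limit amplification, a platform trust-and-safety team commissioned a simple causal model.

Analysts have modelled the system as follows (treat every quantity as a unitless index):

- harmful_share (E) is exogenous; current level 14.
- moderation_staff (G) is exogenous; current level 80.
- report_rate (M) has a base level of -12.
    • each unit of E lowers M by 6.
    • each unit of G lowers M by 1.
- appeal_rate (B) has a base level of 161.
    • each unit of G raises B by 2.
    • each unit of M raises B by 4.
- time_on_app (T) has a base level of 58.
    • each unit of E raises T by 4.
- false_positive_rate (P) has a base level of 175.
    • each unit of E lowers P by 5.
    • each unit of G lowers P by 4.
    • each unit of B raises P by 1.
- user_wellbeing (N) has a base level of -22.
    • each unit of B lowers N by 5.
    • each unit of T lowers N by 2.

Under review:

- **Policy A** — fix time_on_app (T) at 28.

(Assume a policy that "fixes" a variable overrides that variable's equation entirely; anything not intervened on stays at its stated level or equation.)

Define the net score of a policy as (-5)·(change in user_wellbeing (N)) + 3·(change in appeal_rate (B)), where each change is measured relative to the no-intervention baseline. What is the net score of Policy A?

Baseline:
  E = 14
  G = 80
  M = -12 − 6·14 − 80 = -176
  B = 161 + 2·80 + 4·(-176) = -383
  T = 58 + 4·14 = 114
  N = -22 − 5·(-383) − 2·114 = 1665
Policy A (T := 28):
  E = 14
  G = 80
  M = -12 − 6·14 − 80 = -176
  B = 161 + 2·80 + 4·(-176) = -383
  T = 28
  N = -22 − 5·(-383) − 2·28 = 1837
ΔN = 1837 − 1665 = 172; ΔB = -383 − (-383) = 0
Score = (-5)·172 + 3·0 = -860

-860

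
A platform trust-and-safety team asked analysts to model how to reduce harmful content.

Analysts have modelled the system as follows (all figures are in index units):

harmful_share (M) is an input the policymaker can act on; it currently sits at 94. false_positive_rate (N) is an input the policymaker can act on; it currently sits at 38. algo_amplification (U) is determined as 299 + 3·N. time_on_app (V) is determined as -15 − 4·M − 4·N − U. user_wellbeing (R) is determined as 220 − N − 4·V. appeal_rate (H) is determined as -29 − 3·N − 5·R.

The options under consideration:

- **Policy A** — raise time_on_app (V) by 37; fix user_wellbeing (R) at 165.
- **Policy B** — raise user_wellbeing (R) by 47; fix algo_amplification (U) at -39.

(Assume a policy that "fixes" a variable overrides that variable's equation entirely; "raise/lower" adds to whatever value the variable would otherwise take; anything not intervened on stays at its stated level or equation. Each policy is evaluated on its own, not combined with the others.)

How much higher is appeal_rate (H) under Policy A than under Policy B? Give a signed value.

10400

Policy A (V + 37, R := 165):
  M = 94
  N = 38
  U = 299 + 3·38 = 413
  V = -15 − 4·94 − 4·38 − 413 (+37 from intervention) = -919
  R = 165
  H = -29 − 3·38 − 5·165 = -968
Policy B (R + 47, U := -39):
  M = 94
  N = 38
  U = -39
  V = -15 − 4·94 − 4·38 − (-39) = -504
  R = 220 − 38 − 4·(-504) (+47 from intervention) = 2245
  H = -29 − 3·38 − 5·2245 = -11368
H: -968 − (-11368) = 10400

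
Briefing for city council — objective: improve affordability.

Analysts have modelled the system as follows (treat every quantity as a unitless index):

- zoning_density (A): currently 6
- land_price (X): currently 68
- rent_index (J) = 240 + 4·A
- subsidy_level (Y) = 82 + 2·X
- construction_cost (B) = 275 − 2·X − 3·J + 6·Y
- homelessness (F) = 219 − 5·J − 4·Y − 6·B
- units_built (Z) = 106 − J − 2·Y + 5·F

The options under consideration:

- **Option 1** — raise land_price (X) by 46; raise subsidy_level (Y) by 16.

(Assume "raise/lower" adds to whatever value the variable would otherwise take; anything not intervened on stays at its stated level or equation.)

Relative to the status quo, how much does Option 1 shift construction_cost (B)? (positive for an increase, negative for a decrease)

Baseline:
  A = 6
  X = 68
  J = 240 + 4·6 = 264
  Y = 82 + 2·68 = 218
  B = 275 − 2·68 − 3·264 + 6·218 = 655
Option 1 (X + 46, Y + 16):
  A = 6
  X = 68 + 46 = 114
  J = 240 + 4·6 = 264
  Y = 82 + 2·114 (+16 from intervention) = 326
  B = 275 − 2·114 − 3·264 + 6·326 = 1211
Change in B: 1211 − 655 = 556

556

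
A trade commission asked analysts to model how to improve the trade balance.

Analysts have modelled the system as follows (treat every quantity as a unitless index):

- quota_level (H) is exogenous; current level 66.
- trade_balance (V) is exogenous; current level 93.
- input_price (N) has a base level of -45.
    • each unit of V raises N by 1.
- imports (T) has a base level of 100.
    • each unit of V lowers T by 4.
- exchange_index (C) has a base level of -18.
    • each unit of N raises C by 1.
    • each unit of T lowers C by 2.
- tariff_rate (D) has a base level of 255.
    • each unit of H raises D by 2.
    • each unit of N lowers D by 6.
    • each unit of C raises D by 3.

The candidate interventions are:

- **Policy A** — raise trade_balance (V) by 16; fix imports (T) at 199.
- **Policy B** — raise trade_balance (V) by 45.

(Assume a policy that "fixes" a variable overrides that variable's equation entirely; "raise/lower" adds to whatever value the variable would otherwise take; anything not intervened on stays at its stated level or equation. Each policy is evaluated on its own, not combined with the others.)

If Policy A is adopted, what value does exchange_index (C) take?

-352

Policy A (V + 16, T := 199):
  V = 93 + 16 = 109
  N = -45 + 109 = 64
  T = 199
  C = -18 + 64 − 2·199 = -352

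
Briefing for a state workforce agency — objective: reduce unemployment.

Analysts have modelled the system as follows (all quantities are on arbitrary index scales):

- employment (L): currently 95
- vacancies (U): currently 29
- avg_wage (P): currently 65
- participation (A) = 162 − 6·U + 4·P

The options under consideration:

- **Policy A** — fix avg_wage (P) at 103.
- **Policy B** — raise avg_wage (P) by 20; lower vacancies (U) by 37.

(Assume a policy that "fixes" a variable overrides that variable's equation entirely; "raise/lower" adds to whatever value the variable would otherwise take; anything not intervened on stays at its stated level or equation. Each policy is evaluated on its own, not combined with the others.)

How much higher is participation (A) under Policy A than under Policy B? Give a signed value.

-150

Policy A (P := 103):
  U = 29
  P = 103
  A = 162 − 6·29 + 4·103 = 400
Policy B (P + 20, U − 37):
  U = 29 − 37 = -8
  P = 65 + 20 = 85
  A = 162 − 6·(-8) + 4·85 = 550
A: 400 − 550 = -150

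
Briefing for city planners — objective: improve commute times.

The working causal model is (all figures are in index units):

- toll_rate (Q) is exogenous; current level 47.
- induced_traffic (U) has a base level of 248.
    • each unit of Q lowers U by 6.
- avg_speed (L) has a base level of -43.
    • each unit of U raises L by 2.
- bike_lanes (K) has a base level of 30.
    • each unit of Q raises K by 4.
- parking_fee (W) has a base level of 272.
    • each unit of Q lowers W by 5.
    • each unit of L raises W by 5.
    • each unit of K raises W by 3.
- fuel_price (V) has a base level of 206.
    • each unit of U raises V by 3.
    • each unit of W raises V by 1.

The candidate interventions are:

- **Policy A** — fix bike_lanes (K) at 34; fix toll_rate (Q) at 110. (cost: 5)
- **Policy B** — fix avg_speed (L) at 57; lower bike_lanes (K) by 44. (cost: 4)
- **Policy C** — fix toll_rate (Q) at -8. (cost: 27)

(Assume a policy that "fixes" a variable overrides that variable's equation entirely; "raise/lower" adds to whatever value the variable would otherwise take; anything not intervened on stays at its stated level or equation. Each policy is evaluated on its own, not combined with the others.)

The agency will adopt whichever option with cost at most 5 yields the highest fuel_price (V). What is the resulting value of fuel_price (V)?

Policy A (K := 34, Q := 110):
  Q = 110
  U = 248 − 6·110 = -412
  L = -43 + 2·(-412) = -867
  K = 34
  W = 272 − 5·110 + 5·(-867) + 3·34 = -4511
  V = 206 + 3·(-412) + (-4511) = -5541
Policy B (L := 57, K − 44):
  Q = 47
  U = 248 − 6·47 = -34
  L = 57
  K = 30 + 4·47 (−44 from intervention) = 174
  W = 272 − 5·47 + 5·57 + 3·174 = 844
  V = 206 + 3·(-34) + 844 = 948
Comparing — Policy A: V=-5541, Policy B: V=948. Highest is 948 (Policy B).

948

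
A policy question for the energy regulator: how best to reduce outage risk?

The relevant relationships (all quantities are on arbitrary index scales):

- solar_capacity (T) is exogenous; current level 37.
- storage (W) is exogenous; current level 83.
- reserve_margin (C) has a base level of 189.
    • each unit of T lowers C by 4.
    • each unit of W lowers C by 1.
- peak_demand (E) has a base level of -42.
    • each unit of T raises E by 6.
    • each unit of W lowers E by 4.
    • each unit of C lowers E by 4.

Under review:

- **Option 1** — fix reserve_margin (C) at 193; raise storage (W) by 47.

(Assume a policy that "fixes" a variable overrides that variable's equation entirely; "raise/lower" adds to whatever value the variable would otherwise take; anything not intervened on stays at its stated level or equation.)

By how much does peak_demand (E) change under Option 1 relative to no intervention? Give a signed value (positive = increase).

Baseline:
  T = 37
  W = 83
  C = 189 − 4·37 − 83 = -42
  E = -42 + 6·37 − 4·83 − 4·(-42) = 16
Option 1 (C := 193, W + 47):
  T = 37
  W = 83 + 47 = 130
  C = 193
  E = -42 + 6·37 − 4·130 − 4·193 = -1112
Change in E: -1112 − 16 = -1128

-1128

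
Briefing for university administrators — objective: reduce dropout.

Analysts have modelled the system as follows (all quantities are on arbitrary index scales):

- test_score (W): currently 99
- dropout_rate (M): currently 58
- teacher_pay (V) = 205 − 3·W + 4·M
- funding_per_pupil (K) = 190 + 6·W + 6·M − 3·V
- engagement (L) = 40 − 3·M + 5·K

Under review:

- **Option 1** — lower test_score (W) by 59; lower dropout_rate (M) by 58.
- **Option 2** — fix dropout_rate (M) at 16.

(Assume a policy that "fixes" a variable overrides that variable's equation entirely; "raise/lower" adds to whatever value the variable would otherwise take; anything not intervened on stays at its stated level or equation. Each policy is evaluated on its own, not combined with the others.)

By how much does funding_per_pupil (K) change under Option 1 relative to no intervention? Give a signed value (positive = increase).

Baseline:
  W = 99
  M = 58
  V = 205 − 3·99 + 4·58 = 140
  K = 190 + 6·99 + 6·58 − 3·140 = 712
Option 1 (W − 59, M − 58):
  W = 99 − 59 = 40
  M = 58 − 58 = 0
  V = 205 − 3·40 + 4·0 = 85
  K = 190 + 6·40 + 6·0 − 3·85 = 175
Change in K: 175 − 712 = -537

-537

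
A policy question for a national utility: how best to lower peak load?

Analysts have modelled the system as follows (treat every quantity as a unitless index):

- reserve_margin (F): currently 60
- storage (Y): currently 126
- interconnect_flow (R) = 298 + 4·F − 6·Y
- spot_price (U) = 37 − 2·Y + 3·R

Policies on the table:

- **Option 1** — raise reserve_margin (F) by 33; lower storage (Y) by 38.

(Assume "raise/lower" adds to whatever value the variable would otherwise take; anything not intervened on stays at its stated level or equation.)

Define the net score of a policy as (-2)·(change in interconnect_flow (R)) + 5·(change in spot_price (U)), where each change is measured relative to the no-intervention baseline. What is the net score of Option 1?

Baseline:
  F = 60
  Y = 126
  R = 298 + 4·60 − 6·126 = -218
  U = 37 − 2·126 + 3·(-218) = -869
Option 1 (F + 33, Y − 38):
  F = 60 + 33 = 93
  Y = 126 − 38 = 88
  R = 298 + 4·93 − 6·88 = 142
  U = 37 − 2·88 + 3·142 = 287
ΔR = 142 − (-218) = 360; ΔU = 287 − (-869) = 1156
Score = (-2)·360 + 5·1156 = 5060

5060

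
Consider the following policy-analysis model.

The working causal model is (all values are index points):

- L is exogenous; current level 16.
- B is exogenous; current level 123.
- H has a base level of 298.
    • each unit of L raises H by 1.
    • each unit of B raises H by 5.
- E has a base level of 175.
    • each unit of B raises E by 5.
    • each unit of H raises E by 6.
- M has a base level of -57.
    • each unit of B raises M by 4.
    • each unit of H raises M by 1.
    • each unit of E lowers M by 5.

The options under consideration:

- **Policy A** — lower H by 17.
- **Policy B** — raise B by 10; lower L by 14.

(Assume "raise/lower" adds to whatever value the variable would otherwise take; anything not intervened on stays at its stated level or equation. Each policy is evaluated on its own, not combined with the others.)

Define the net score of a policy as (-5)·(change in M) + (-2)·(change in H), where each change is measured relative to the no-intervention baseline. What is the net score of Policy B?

Baseline:
  L = 16
  B = 123
  H = 298 + 16 + 5·123 = 929
  E = 175 + 5·123 + 6·929 = 6364
  M = -57 + 4·123 + 929 − 5·6364 = -30456
Policy B (B + 10, L − 14):
  L = 16 − 14 = 2
  B = 123 + 10 = 133
  H = 298 + 2 + 5·133 = 965
  E = 175 + 5·133 + 6·965 = 6630
  M = -57 + 4·133 + 965 − 5·6630 = -31710
ΔM = -31710 − (-30456) = -1254; ΔH = 965 − 929 = 36
Score = (-5)·(-1254) + (-2)·36 = 6198

6198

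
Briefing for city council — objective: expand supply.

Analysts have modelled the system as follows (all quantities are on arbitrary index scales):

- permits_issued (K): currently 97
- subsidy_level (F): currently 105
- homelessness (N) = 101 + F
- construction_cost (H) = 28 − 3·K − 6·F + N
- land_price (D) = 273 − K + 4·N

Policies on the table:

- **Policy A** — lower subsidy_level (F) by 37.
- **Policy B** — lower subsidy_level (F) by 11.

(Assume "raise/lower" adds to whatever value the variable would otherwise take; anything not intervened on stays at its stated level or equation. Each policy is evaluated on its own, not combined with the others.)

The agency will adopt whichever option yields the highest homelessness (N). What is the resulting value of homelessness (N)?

Policy A (F − 37):
  F = 105 − 37 = 68
  N = 101 + 68 = 169
Policy B (F − 11):
  F = 105 − 11 = 94
  N = 101 + 94 = 195
Comparing — Policy A: N=169, Policy B: N=195. Highest is 195 (Policy B).

195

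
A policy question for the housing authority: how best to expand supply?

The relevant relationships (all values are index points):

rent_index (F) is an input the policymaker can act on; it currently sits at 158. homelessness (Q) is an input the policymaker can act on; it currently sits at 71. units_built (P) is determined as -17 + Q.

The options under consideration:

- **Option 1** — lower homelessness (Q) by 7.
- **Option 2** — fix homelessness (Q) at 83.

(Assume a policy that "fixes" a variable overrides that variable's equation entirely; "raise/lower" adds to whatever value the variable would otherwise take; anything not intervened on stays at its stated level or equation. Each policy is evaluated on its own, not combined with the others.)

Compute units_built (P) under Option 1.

Option 1 (Q − 7):
  Q = 71 − 7 = 64
  P = -17 + 64 = 47

47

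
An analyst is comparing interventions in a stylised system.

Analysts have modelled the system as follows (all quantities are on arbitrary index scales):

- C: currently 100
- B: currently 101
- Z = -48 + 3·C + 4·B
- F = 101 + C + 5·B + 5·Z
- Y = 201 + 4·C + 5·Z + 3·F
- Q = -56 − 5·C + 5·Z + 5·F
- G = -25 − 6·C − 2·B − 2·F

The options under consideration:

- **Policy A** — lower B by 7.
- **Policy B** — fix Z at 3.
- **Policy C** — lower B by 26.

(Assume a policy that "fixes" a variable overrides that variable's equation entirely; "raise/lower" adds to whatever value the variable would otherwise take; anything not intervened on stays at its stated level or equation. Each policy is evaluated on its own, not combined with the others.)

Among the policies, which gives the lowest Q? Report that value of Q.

Policy A (B − 7):
  C = 100
  B = 101 − 7 = 94
  Z = -48 + 3·100 + 4·94 = 628
  F = 101 + 100 + 5·94 + 5·628 = 3811
  Q = -56 − 5·100 + 5·628 + 5·3811 = 21639
Policy B (Z := 3):
  C = 100
  B = 101
  Z = 3
  F = 101 + 100 + 5·101 + 5·3 = 721
  Q = -56 − 5·100 + 5·3 + 5·721 = 3064
Policy C (B − 26):
  C = 100
  B = 101 − 26 = 75
  Z = -48 + 3·100 + 4·75 = 552
  F = 101 + 100 + 5·75 + 5·552 = 3336
  Q = -56 − 5·100 + 5·552 + 5·3336 = 18884
Comparing — Policy A: Q=21639, Policy B: Q=3064, Policy C: Q=18884. Lowest is 3064 (Policy B).

3064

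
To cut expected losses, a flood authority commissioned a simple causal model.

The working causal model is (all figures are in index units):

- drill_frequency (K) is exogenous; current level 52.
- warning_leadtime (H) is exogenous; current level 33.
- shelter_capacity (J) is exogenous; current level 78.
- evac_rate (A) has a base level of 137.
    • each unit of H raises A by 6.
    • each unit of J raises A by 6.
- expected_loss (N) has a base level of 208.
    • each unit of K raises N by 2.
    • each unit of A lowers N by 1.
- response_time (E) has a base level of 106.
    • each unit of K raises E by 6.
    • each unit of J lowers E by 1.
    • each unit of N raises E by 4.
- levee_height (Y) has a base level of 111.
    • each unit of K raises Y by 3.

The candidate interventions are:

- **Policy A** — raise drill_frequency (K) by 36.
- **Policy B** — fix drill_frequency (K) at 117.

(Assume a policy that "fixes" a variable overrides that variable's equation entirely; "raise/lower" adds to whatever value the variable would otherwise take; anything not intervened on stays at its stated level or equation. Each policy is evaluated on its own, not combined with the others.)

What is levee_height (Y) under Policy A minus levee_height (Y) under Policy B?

Policy A (K + 36):
  K = 52 + 36 = 88
  Y = 111 + 3·88 = 375
Policy B (K := 117):
  K = 117
  Y = 111 + 3·117 = 462
Y: 375 − 462 = -87

-87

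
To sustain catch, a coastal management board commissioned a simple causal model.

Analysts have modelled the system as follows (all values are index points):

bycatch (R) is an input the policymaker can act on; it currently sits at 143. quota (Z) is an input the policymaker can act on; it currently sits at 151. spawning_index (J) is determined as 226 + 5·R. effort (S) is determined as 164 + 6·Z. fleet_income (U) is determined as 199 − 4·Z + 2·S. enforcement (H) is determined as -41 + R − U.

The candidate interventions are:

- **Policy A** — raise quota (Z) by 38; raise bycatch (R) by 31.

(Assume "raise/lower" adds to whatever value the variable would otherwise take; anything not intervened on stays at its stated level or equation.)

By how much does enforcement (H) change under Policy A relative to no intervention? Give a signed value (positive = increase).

Baseline:
  R = 143
  Z = 151
  S = 164 + 6·151 = 1070
  U = 199 − 4·151 + 2·1070 = 1735
  H = -41 + 143 − 1735 = -1633
Policy A (Z + 38, R + 31):
  R = 143 + 31 = 174
  Z = 151 + 38 = 189
  S = 164 + 6·189 = 1298
  U = 199 − 4·189 + 2·1298 = 2039
  H = -41 + 174 − 2039 = -1906
Change in H: -1906 − (-1633) = -273

-273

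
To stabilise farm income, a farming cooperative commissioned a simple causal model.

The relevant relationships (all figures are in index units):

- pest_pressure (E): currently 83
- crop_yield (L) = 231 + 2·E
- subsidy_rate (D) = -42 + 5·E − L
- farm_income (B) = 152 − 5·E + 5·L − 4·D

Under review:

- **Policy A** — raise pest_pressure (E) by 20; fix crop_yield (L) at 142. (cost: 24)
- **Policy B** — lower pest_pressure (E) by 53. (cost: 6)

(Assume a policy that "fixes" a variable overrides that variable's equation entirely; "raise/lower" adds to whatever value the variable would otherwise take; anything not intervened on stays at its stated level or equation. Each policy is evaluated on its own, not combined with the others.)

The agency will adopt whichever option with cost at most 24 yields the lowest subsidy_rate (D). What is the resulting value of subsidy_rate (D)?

-183

Policy A (E + 20, L := 142):
  E = 83 + 20 = 103
  L = 142
  D = -42 + 5·103 − 142 = 331
Policy B (E − 53):
  E = 83 − 53 = 30
  L = 231 + 2·30 = 291
  D = -42 + 5·30 − 291 = -183
Comparing — Policy A: D=331, Policy B: D=-183. Lowest is -183 (Policy B).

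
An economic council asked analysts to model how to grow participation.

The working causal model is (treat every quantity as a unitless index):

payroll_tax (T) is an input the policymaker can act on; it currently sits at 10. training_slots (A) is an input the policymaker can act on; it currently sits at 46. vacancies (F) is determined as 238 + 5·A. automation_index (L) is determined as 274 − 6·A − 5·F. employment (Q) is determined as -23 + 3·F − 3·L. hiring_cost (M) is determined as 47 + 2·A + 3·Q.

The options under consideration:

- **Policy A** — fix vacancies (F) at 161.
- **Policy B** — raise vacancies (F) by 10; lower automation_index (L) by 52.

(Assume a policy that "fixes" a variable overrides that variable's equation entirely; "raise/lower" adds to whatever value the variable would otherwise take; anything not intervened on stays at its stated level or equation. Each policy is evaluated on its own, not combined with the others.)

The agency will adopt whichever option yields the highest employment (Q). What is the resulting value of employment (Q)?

8743

Policy A (F := 161):
  A = 46
  F = 161
  L = 274 − 6·46 − 5·161 = -807
  Q = -23 + 3·161 − 3·(-807) = 2881
Policy B (F + 10, L − 52):
  A = 46
  F = 238 + 5·46 (+10 from intervention) = 478
  L = 274 − 6·46 − 5·478 (−52 from intervention) = -2444
  Q = -23 + 3·478 − 3·(-2444) = 8743
Comparing — Policy A: Q=2881, Policy B: Q=8743. Highest is 8743 (Policy B).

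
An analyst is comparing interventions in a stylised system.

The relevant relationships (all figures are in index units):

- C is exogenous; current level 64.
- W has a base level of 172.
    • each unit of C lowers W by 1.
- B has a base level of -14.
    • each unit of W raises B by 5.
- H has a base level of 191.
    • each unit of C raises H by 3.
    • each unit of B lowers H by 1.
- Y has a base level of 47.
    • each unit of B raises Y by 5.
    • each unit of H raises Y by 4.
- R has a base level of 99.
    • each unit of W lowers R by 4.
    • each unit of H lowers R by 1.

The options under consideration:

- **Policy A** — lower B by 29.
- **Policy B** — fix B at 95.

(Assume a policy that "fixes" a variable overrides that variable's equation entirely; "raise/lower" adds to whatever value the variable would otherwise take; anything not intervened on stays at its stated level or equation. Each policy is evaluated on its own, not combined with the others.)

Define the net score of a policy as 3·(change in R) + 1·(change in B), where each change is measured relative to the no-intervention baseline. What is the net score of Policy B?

Baseline:
  C = 64
  W = 172 − 64 = 108
  B = -14 + 5·108 = 526
  H = 191 + 3·64 − 526 = -143
  R = 99 − 4·108 − (-143) = -190
Policy B (B := 95):
  C = 64
  W = 172 − 64 = 108
  B = 95
  H = 191 + 3·64 − 95 = 288
  R = 99 − 4·108 − 288 = -621
ΔR = -621 − (-190) = -431; ΔB = 95 − 526 = -431
Score = 3·(-431) + 1·(-431) = -1724

-1724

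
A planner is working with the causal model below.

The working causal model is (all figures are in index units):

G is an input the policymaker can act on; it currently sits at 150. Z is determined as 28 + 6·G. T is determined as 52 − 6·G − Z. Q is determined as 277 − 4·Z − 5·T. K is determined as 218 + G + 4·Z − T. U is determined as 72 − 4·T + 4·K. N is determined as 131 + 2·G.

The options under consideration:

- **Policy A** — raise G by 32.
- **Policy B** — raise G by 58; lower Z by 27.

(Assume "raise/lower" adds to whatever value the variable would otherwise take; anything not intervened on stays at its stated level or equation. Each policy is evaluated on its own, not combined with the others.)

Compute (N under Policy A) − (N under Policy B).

Policy A (G + 32):
  G = 150 + 32 = 182
  N = 131 + 2·182 = 495
Policy B (G + 58, Z − 27):
  G = 150 + 58 = 208
  N = 131 + 2·208 = 547
N: 495 − 547 = -52

-52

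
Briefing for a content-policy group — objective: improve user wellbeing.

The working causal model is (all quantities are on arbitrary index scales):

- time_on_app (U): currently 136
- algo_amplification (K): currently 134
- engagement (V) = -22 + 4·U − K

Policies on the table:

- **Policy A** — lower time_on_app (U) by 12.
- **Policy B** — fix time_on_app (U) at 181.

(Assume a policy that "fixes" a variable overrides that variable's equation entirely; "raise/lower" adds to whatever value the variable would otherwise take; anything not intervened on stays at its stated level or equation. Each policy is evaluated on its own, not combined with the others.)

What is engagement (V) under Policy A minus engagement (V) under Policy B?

-228

Policy A (U − 12):
  U = 136 − 12 = 124
  K = 134
  V = -22 + 4·124 − 134 = 340
Policy B (U := 181):
  U = 181
  K = 134
  V = -22 + 4·181 − 134 = 568
V: 340 − 568 = -228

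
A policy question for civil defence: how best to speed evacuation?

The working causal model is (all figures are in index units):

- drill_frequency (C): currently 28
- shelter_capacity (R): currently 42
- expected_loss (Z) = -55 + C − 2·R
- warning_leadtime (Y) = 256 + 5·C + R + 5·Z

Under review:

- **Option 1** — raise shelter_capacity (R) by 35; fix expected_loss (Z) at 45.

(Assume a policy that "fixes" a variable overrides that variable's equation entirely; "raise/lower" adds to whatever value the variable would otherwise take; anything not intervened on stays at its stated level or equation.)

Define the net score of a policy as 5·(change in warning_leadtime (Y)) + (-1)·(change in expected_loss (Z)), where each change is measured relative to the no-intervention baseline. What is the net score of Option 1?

3919

Baseline:
  C = 28
  R = 42
  Z = -55 + 28 − 2·42 = -111
  Y = 256 + 5·28 + 42 + 5·(-111) = -117
Option 1 (R + 35, Z := 45):
  C = 28
  R = 42 + 35 = 77
  Z = 45
  Y = 256 + 5·28 + 77 + 5·45 = 698
ΔY = 698 − (-117) = 815; ΔZ = 45 − (-111) = 156
Score = 5·815 + (-1)·156 = 3919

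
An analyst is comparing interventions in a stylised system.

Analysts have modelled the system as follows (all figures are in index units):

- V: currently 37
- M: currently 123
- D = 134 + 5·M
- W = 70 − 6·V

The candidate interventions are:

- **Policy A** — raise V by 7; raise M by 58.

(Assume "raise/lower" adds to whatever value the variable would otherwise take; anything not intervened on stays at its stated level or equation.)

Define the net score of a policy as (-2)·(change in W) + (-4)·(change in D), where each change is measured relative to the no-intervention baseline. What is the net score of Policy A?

Baseline:
  V = 37
  M = 123
  D = 134 + 5·123 = 749
  W = 70 − 6·37 = -152
Policy A (V + 7, M + 58):
  V = 37 + 7 = 44
  M = 123 + 58 = 181
  D = 134 + 5·181 = 1039
  W = 70 − 6·44 = -194
ΔW = -194 − (-152) = -42; ΔD = 1039 − 749 = 290
Score = (-2)·(-42) + (-4)·290 = -1076

-1076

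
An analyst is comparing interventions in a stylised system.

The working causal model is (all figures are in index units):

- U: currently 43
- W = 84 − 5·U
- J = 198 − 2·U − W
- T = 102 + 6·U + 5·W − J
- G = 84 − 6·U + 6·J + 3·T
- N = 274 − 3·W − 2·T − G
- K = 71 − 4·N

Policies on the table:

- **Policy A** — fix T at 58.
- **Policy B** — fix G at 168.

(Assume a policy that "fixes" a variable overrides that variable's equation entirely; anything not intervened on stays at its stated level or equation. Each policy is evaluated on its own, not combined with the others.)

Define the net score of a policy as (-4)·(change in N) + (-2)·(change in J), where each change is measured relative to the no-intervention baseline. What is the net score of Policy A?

Baseline:
  U = 43
  W = 84 − 5·43 = -131
  J = 198 − 2·43 − (-131) = 243
  T = 102 + 6·43 + 5·(-131) − 243 = -538
  G = 84 − 6·43 + 6·243 + 3·(-538) = -330
  N = 274 − 3·(-131) − 2·(-538) − (-330) = 2073
Policy A (T := 58):
  U = 43
  W = 84 − 5·43 = -131
  J = 198 − 2·43 − (-131) = 243
  T = 58
  G = 84 − 6·43 + 6·243 + 3·58 = 1458
  N = 274 − 3·(-131) − 2·58 − 1458 = -907
ΔN = -907 − 2073 = -2980; ΔJ = 243 − 243 = 0
Score = (-4)·(-2980) + (-2)·0 = 11920

11920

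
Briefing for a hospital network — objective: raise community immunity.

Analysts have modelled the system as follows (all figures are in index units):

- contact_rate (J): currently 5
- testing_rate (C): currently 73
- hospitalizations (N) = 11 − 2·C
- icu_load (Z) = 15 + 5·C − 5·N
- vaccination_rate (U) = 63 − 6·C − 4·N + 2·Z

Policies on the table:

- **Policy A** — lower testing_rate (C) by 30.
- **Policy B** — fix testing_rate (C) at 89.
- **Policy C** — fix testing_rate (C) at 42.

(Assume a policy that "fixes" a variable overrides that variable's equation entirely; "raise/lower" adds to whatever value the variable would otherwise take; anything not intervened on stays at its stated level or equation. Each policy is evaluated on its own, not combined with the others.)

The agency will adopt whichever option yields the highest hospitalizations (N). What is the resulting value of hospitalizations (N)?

Policy A (C − 30):
  C = 73 − 30 = 43
  N = 11 − 2·43 = -75
Policy B (C := 89):
  C = 89
  N = 11 − 2·89 = -167
Policy C (C := 42):
  C = 42
  N = 11 − 2·42 = -73
Comparing — Policy A: N=-75, Policy B: N=-167, Policy C: N=-73. Highest is -73 (Policy C).

-73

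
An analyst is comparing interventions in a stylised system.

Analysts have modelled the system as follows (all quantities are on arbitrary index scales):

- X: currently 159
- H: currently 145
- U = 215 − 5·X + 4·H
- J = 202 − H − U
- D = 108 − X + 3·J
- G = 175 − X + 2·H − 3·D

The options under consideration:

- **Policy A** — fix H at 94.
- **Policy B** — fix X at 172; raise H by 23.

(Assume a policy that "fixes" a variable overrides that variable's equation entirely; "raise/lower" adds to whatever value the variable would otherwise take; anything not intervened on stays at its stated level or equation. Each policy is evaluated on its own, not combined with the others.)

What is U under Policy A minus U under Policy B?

-231

Policy A (H := 94):
  X = 159
  H = 94
  U = 215 − 5·159 + 4·94 = -204
Policy B (X := 172, H + 23):
  X = 172
  H = 145 + 23 = 168
  U = 215 − 5·172 + 4·168 = 27
U: -204 − 27 = -231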